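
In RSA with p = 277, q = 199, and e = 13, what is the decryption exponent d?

42037

φ(n) = (p−1)(q−1) = 276·198 = 54648.
Need d with 13·d ≡ 1 (mod 54648). Apply the extended Euclidean algorithm:
54648 = 4203*13 + 9
13 = 1*9 + 4
9 = 2*4 + 1
4 = 4*1 + 0
Back-substitute:
1 = 9 − 2·4
1 = −2·13 + 3·9
1 = 3·54648 − 12611·13
So 13·(-12611) ≡ 1 (mod 54648), hence d ≡ -12611 ≡ 42037 (mod 54648).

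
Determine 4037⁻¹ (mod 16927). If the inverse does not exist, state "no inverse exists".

12755

Apply the Euclidean algorithm to 16927 and 4037:
16927 = 4×4037 + 779
4037 = 5×779 + 142
779 = 5×142 + 69
142 = 2×69 + 4
69 = 17×4 + 1
4 = 4×1 + 0
The gcd is 1. Working backward:
1 = 69 − 17·4
1 = −17·142 + 35·69
1 = 35·779 − 192·142
1 = −192·4037 + 995·779
1 = 995·16927 − 4172·4037
So 4037·(-4172) ≡ 1 (mod 16927), and -4172 ≡ 12755 (mod 16927).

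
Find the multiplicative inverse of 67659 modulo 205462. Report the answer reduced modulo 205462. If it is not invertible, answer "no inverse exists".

157011

Run Euclid on (205462, 67659):
205462 = 3×67659 + 2485
67659 = 27×2485 + 564
2485 = 4×564 + 229
564 = 2×229 + 106
229 = 2×106 + 17
106 = 6×17 + 4
17 = 4×4 + 1
4 = 4×1 + 0
Since gcd(67659, 205462) = 1, back-substitute to write 1 as a combination:
1 = 17 − 4·4
1 = −4·106 + 25·17
1 = 25·229 − 54·106
1 = −54·564 + 133·229
1 = 133·2485 − 586·564
1 = −586·67659 + 15955·2485
1 = 15955·205462 − 48451·67659
So 67659·(-48451) ≡ 1 (mod 205462), and -48451 ≡ 157011 (mod 205462).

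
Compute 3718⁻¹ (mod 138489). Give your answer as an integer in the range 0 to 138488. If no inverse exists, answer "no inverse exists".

no inverse exists

Compute gcd(3718, 138489):
138489 = 37×3718 + 923
3718 = 4×923 + 26
923 = 35×26 + 13
26 = 2×13 + 0
The gcd is 13, not 1, hence no inverse exists.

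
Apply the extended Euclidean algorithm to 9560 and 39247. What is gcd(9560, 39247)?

1

Repeated division:
39247 = 4·9560 + 1007
9560 = 9·1007 + 497
1007 = 2·497 + 13
497 = 38·13 + 3
13 = 4·3 + 1
3 = 3·1 + 0
gcd(9560, 39247) = 1.
Express as a combination:
1 = 13 − 4·3
1 = −4·497 + 153·13
1 = 153·1007 − 310·497
1 = −310·9560 + 2943·1007
1 = 2943·39247 − 12082·9560
So 1 = (2943)·39247 + (-12082)·9560.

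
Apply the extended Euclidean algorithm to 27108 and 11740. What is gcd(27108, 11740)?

4

Apply Euclid's algorithm to 27108 and 11740:
27108 = 2·11740 + 3628
11740 = 3·3628 + 856
3628 = 4·856 + 204
856 = 4·204 + 40
204 = 5·40 + 4
40 = 10·4 + 0
gcd(27108, 11740) = 4.
Working backward:
4 = 204 − 5·40
4 = −5·856 + 21·204
4 = 21·3628 − 89·856
4 = −89·11740 + 288·3628
4 = 288·27108 − 665·11740
So 4 = (288)·27108 + (-665)·11740.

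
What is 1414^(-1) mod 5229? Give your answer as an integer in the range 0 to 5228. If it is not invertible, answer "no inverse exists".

no inverse exists

Compute gcd(1414, 5229):
5229 = 3×1414 + 987
1414 = 1×987 + 427
987 = 2×427 + 133
427 = 3×133 + 28
133 = 4×28 + 21
28 = 1×21 + 7
21 = 3×7 + 0
Since gcd = 7 > 1, 1414 is not a unit mod 5229.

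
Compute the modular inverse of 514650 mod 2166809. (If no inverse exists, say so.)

1630258

Apply the Euclidean algorithm to 2166809 and 514650:
2166809 = 4*514650 + 108209
514650 = 4*108209 + 81814
108209 = 1*81814 + 26395
81814 = 3*26395 + 2629
26395 = 10*2629 + 105
2629 = 25*105 + 4
105 = 26*4 + 1
4 = 4*1 + 0
The gcd is 1. Working backward:
1 = 105 − 26·4
1 = −26·2629 + 651·105
1 = 651·26395 − 6536·2629
1 = −6536·81814 + 20259·26395
1 = 20259·108209 − 26795·81814
1 = −26795·514650 + 127439·108209
1 = 127439·2166809 − 536551·514650
So 514650·(-536551) ≡ 1 (mod 2166809), and -536551 ≡ 1630258 (mod 2166809).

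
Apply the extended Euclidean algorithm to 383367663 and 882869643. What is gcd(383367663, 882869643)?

9

Apply Euclid's algorithm to 882869643 and 383367663:
882869643 = 2×383367663 + 116134317
383367663 = 3×116134317 + 34964712
116134317 = 3×34964712 + 11240181
34964712 = 3×11240181 + 1244169
11240181 = 9×1244169 + 42660
1244169 = 29×42660 + 7029
42660 = 6×7029 + 486
7029 = 14×486 + 225
486 = 2×225 + 36
225 = 6×36 + 9
36 = 4×9 + 0
gcd(383367663, 882869643) = 9.
Working backward:
9 = 225 − 6·36
9 = −6·486 + 13·225
9 = 13·7029 − 188·486
9 = −188·42660 + 1141·7029
9 = 1141·1244169 − 33277·42660
9 = −33277·11240181 + 300634·1244169
9 = 300634·34964712 − 935179·11240181
9 = −935179·116134317 + 3106171·34964712
9 = 3106171·383367663 − 10253692·116134317
9 = −10253692·882869643 + 23613555·383367663
So 9 = (-10253692)·882869643 + (23613555)·383367663.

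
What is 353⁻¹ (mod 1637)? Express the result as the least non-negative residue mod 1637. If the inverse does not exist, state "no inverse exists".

1215

gcd(1637, 353) by repeated division:
1637 = 4*353 + 225
353 = 1*225 + 128
225 = 1*128 + 97
128 = 1*97 + 31
97 = 3*31 + 4
31 = 7*4 + 3
4 = 1*3 + 1
3 = 3*1 + 0
Since gcd(353, 1637) = 1, back-substitute to write 1 as a combination:
1 = 4 − 3
1 = −31 + 8·4
1 = 8·97 − 25·31
1 = −25·128 + 33·97
1 = 33·225 − 58·128
1 = −58·353 + 91·225
1 = 91·1637 − 422·353
Hence 353⁻¹ ≡ -422 ≡ 1215 (mod 1637).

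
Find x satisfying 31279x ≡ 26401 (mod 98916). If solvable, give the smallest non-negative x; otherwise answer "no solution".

91675

First find gcd(31279, 98916):
98916 = 3*31279 + 5079
31279 = 6*5079 + 805
5079 = 6*805 + 249
805 = 3*249 + 58
249 = 4*58 + 17
58 = 3*17 + 7
17 = 2*7 + 3
7 = 2*3 + 1
3 = 3*1 + 0
gcd = 1, so a unique solution mod 98916 exists.
Back-substitute for the Bézout coefficients:
1 = 7 − 2·3
1 = −2·17 + 5·7
1 = 5·58 − 17·17
1 = −17·249 + 73·58
1 = 73·805 − 236·249
1 = −236·5079 + 1489·805
1 = 1489·31279 − 9170·5079
1 = −9170·98916 + 28999·31279
So 31279·(28999) ≡ 1 (mod 98916), giving 31279⁻¹ ≡ 28999.
x ≡ 31279⁻¹·26401 ≡ 28999·26401 ≡ 91675 (mod 98916).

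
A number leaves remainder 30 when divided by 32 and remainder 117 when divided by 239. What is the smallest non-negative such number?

1790

Write x = 30 + 32·k. Then 32·k ≡ 117 − 30 ≡ 87 (mod 239).
Need 32⁻¹ mod 239. Extended Euclid on (239, 32):
239 = 7×32 + 15
32 = 2×15 + 2
15 = 7×2 + 1
2 = 2×1 + 0
Back-substitute:
1 = 15 − 7·2
1 = −7·32 + 15·15
1 = 15·239 − 112·32
32⁻¹ ≡ 127 (mod 239), so k ≡ 127·87 ≡ 55 (mod 239).
x = 30 + 32·55 = 1790.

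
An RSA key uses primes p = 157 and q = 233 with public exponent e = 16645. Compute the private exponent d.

29869

φ(n) = (p−1)(q−1) = 156·232 = 36192.
Need d with 16645·d ≡ 1 (mod 36192). Apply the extended Euclidean algorithm:
36192 = 2*16645 + 2902
16645 = 5*2902 + 2135
2902 = 1*2135 + 767
2135 = 2*767 + 601
767 = 1*601 + 166
601 = 3*166 + 103
166 = 1*103 + 63
103 = 1*63 + 40
63 = 1*40 + 23
40 = 1*23 + 17
23 = 1*17 + 6
17 = 2*6 + 5
6 = 1*5 + 1
5 = 5*1 + 0
Back-substitute:
1 = 6 − 5
1 = −17 + 3·6
1 = 3·23 − 4·17
1 = −4·40 + 7·23
1 = 7·63 − 11·40
1 = −11·103 + 18·63
1 = 18·166 − 29·103
1 = −29·601 + 105·166
1 = 105·767 − 134·601
1 = −134·2135 + 373·767
1 = 373·2902 − 507·2135
1 = −507·16645 + 2908·2902
1 = 2908·36192 − 6323·16645
So 16645·(-6323) ≡ 1 (mod 36192), hence d ≡ -6323 ≡ 29869 (mod 36192).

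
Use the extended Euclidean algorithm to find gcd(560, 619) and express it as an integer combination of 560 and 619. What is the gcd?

1

Repeated division:
619 = 1·560 + 59
560 = 9·59 + 29
59 = 2·29 + 1
29 = 29·1 + 0
gcd(560, 619) = 1.
Working backward:
1 = 59 − 2·29
1 = −2·560 + 19·59
1 = 19·619 − 21·560
So 1 = (19)·619 + (-21)·560.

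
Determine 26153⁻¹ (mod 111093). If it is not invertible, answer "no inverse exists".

Run Euclid on (111093, 26153):
111093 = 4×26153 + 6481
26153 = 4×6481 + 229
6481 = 28×229 + 69
229 = 3×69 + 22
69 = 3×22 + 3
22 = 7×3 + 1
3 = 3×1 + 0
The gcd is 1. Working backward:
1 = 22 − 7·3
1 = −7·69 + 22·22
1 = 22·229 − 73·69
1 = −73·6481 + 2066·229
1 = 2066·26153 − 8337·6481
1 = −8337·111093 + 35414·26153
So 26153·35414 ≡ 1 (mod 111093).

35414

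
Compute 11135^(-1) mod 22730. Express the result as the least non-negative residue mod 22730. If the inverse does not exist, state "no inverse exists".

no inverse exists

Euclidean algorithm on 22730, 11135:
22730 = 2×11135 + 460
11135 = 24×460 + 95
460 = 4×95 + 80
95 = 1×80 + 15
80 = 5×15 + 5
15 = 3×5 + 0
gcd(11135, 22730) = 5 ≠ 1, so 11135 has no multiplicative inverse modulo 22730.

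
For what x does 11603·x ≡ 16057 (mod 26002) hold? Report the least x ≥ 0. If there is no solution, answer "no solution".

19955

First find gcd(11603, 26002):
26002 = 2*11603 + 2796
11603 = 4*2796 + 419
2796 = 6*419 + 282
419 = 1*282 + 137
282 = 2*137 + 8
137 = 17*8 + 1
8 = 8*1 + 0
gcd = 1, so a unique solution mod 26002 exists.
Back-substitute for the Bézout coefficients:
1 = 137 − 17·8
1 = −17·282 + 35·137
1 = 35·419 − 52·282
1 = −52·2796 + 347·419
1 = 347·11603 − 1440·2796
1 = −1440·26002 + 3227·11603
So 11603·(3227) ≡ 1 (mod 26002), giving 11603⁻¹ ≡ 3227.
x ≡ 11603⁻¹·16057 ≡ 3227·16057 ≡ 19955 (mod 26002).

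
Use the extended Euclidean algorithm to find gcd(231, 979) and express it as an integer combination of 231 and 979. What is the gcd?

Euclidean algorithm:
979 = 4*231 + 55
231 = 4*55 + 11
55 = 5*11 + 0
gcd(231, 979) = 11.
Back-substituting:
11 = 231 − 4·55
11 = −4·979 + 17·231
So 11 = (-4)·979 + (17)·231.

11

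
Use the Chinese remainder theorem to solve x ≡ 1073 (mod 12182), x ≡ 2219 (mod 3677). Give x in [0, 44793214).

20211011

Write x = 1073 + 12182·k. Then 12182·k ≡ 2219 − 1073 ≡ 1146 (mod 3677).
Need 12182⁻¹ mod 3677. Extended Euclid on (3677, 1151):
3677 = 3*1151 + 224
1151 = 5*224 + 31
224 = 7*31 + 7
31 = 4*7 + 3
7 = 2*3 + 1
3 = 3*1 + 0
Back-substitute:
1 = 7 − 2·3
1 = −2·31 + 9·7
1 = 9·224 − 65·31
1 = −65·1151 + 334·224
1 = 334·3677 − 1067·1151
12182⁻¹ ≡ 2610 (mod 3677), so k ≡ 2610·1146 ≡ 1659 (mod 3677).
x = 1073 + 12182·1659 = 20211011.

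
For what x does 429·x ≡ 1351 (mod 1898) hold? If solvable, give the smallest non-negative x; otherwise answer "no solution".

gcd(429, 1898):
1898 = 4×429 + 182
429 = 2×182 + 65
182 = 2×65 + 52
65 = 1×52 + 13
52 = 4×13 + 0
gcd = 13, but 13 ∤ 1351, so the congruence has no solution.

no solution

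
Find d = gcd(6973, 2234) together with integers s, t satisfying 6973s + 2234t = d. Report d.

1

Repeated division:
6973 = 3*2234 + 271
2234 = 8*271 + 66
271 = 4*66 + 7
66 = 9*7 + 3
7 = 2*3 + 1
3 = 3*1 + 0
gcd(6973, 2234) = 1.
Express as a combination:
1 = 7 − 2·3
1 = −2·66 + 19·7
1 = 19·271 − 78·66
1 = −78·2234 + 643·271
1 = 643·6973 − 2007·2234
So 1 = (643)·6973 + (-2007)·2234.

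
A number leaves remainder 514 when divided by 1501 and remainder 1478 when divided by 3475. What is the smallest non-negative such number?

Write x = 514 + 1501·k. Then 1501·k ≡ 1478 − 514 ≡ 964 (mod 3475).
Need 1501⁻¹ mod 3475. Extended Euclid on (3475, 1501):
3475 = 2*1501 + 473
1501 = 3*473 + 82
473 = 5*82 + 63
82 = 1*63 + 19
63 = 3*19 + 6
19 = 3*6 + 1
6 = 6*1 + 0
Back-substitute:
1 = 19 − 3·6
1 = −3·63 + 10·19
1 = 10·82 − 13·63
1 = −13·473 + 75·82
1 = 75·1501 − 238·473
1 = −238·3475 + 551·1501
1501⁻¹ ≡ 551 (mod 3475), so k ≡ 551·964 ≡ 2964 (mod 3475).
x = 514 + 1501·2964 = 4449478.

4449478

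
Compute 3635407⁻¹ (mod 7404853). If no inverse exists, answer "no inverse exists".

Run Euclid on (7404853, 3635407):
7404853 = 2×3635407 + 134039
3635407 = 27×134039 + 16354
134039 = 8×16354 + 3207
16354 = 5×3207 + 319
3207 = 10×319 + 17
319 = 18×17 + 13
17 = 1×13 + 4
13 = 3×4 + 1
4 = 4×1 + 0
The gcd is 1. Working backward:
1 = 13 − 3·4
1 = −3·17 + 4·13
1 = 4·319 − 75·17
1 = −75·3207 + 754·319
1 = 754·16354 − 3845·3207
1 = −3845·134039 + 31514·16354
1 = 31514·3635407 − 854723·134039
1 = −854723·7404853 + 1740960·3635407
So 3635407·1740960 ≡ 1 (mod 7404853).

1740960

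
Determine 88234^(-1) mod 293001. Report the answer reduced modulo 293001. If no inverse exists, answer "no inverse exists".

84994

Extended Euclidean algorithm:
293001 = 3*88234 + 28299
88234 = 3*28299 + 3337
28299 = 8*3337 + 1603
3337 = 2*1603 + 131
1603 = 12*131 + 31
131 = 4*31 + 7
31 = 4*7 + 3
7 = 2*3 + 1
3 = 3*1 + 0
Since gcd(88234, 293001) = 1, back-substitute to write 1 as a combination:
1 = 7 − 2·3
1 = −2·31 + 9·7
1 = 9·131 − 38·31
1 = −38·1603 + 465·131
1 = 465·3337 − 968·1603
1 = −968·28299 + 8209·3337
1 = 8209·88234 − 25595·28299
1 = −25595·293001 + 84994·88234
So 88234·84994 ≡ 1 (mod 293001).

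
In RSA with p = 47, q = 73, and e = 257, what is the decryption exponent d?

φ(n) = (p−1)(q−1) = 46·72 = 3312.
Need d with 257·d ≡ 1 (mod 3312). Apply the extended Euclidean algorithm:
3312 = 12*257 + 228
257 = 1*228 + 29
228 = 7*29 + 25
29 = 1*25 + 4
25 = 6*4 + 1
4 = 4*1 + 0
Back-substitute:
1 = 25 − 6·4
1 = −6·29 + 7·25
1 = 7·228 − 55·29
1 = −55·257 + 62·228
1 = 62·3312 − 799·257
So 257·(-799) ≡ 1 (mod 3312), hence d ≡ -799 ≡ 2513 (mod 3312).

2513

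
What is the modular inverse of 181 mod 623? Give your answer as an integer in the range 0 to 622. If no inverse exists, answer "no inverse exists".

475

Extended Euclidean algorithm:
623 = 3*181 + 80
181 = 2*80 + 21
80 = 3*21 + 17
21 = 1*17 + 4
17 = 4*4 + 1
4 = 4*1 + 0
gcd = 1, so the inverse exists. Back-substitute:
1 = 17 − 4·4
1 = −4·21 + 5·17
1 = 5·80 − 19·21
1 = −19·181 + 43·80
1 = 43·623 − 148·181
Thus 181·(-148) ≡ 1 (mod 623); reducing, -148 mod 623 = 475.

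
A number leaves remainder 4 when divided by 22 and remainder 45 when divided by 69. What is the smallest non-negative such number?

Write x = 4 + 22·k. Then 22·k ≡ 45 − 4 ≡ 41 (mod 69).
Need 22⁻¹ mod 69. Extended Euclid on (69, 22):
69 = 3·22 + 3
22 = 7·3 + 1
3 = 3·1 + 0
Back-substitute:
1 = 22 − 7·3
1 = −7·69 + 22·22
22⁻¹ ≡ 22 (mod 69), so k ≡ 22·41 ≡ 5 (mod 69).
x = 4 + 22·5 = 114.

114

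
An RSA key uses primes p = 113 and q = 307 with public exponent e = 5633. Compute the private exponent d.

21185

φ(n) = (p−1)(q−1) = 112·306 = 34272.
Need d with 5633·d ≡ 1 (mod 34272). Apply the extended Euclidean algorithm:
34272 = 6*5633 + 474
5633 = 11*474 + 419
474 = 1*419 + 55
419 = 7*55 + 34
55 = 1*34 + 21
34 = 1*21 + 13
21 = 1*13 + 8
13 = 1*8 + 5
8 = 1*5 + 3
5 = 1*3 + 2
3 = 1*2 + 1
2 = 2*1 + 0
Back-substitute:
1 = 3 − 2
1 = −5 + 2·3
1 = 2·8 − 3·5
1 = −3·13 + 5·8
1 = 5·21 − 8·13
1 = −8·34 + 13·21
1 = 13·55 − 21·34
1 = −21·419 + 160·55
1 = 160·474 − 181·419
1 = −181·5633 + 2151·474
1 = 2151·34272 − 13087·5633
So 5633·(-13087) ≡ 1 (mod 34272), hence d ≡ -13087 ≡ 21185 (mod 34272).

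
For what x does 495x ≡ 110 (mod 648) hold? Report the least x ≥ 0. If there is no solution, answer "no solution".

no solution

gcd(495, 648):
648 = 1*495 + 153
495 = 3*153 + 36
153 = 4*36 + 9
36 = 4*9 + 0
gcd = 9, but 9 ∤ 110, so the congruence has no solution.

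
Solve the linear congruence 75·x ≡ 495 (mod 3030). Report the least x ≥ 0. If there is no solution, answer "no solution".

First find gcd(75, 3030):
3030 = 40·75 + 30
75 = 2·30 + 15
30 = 2·15 + 0
gcd = 15 and 15 | 495, so solutions exist. Divide through by 15: 5x ≡ 33 (mod 202).
Now find 5⁻¹ mod 202:
202 = 40×5 + 2
5 = 2×2 + 1
2 = 2×1 + 0
Back-substitute:
1 = 5 − 2·2
1 = −2·202 + 81·5
So 5⁻¹ ≡ 81 (mod 202).
Then x ≡ 81·33 ≡ 47 (mod 202); the smallest non-negative solution is x = 47.

47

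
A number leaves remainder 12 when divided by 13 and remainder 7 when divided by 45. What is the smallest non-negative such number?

Write x = 12 + 13·k. Then 13·k ≡ 7 − 12 ≡ 40 (mod 45).
Need 13⁻¹ mod 45. Extended Euclid on (45, 13):
45 = 3×13 + 6
13 = 2×6 + 1
6 = 6×1 + 0
Back-substitute:
1 = 13 − 2·6
1 = −2·45 + 7·13
13⁻¹ ≡ 7 (mod 45), so k ≡ 7·40 ≡ 10 (mod 45).
x = 12 + 13·10 = 142.

142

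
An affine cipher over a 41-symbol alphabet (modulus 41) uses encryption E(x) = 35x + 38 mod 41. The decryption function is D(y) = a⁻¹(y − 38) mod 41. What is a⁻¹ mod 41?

gcd(41, 35) by repeated division:
41 = 1·35 + 6
35 = 5·6 + 5
6 = 1·5 + 1
5 = 5·1 + 0
gcd = 1, so the inverse exists. Back-substitute:
1 = 6 − 5
1 = −35 + 6·6
1 = 6·41 − 7·35
Thus 35·(-7) ≡ 1 (mod 41); reducing, -7 mod 41 = 34.

34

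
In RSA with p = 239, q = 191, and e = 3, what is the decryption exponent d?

30147

φ(n) = (p−1)(q−1) = 238·190 = 45220.
Need d with 3·d ≡ 1 (mod 45220). Apply the extended Euclidean algorithm:
45220 = 15073×3 + 1
3 = 3×1 + 0
Back-substitute:
1 = 45220 − 15073·3
So 3·(-15073) ≡ 1 (mod 45220), hence d ≡ -15073 ≡ 30147 (mod 45220).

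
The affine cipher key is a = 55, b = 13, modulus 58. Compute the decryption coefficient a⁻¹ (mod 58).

19

Run Euclid on (58, 55):
58 = 1·55 + 3
55 = 18·3 + 1
3 = 3·1 + 0
The gcd is 1. Working backward:
1 = 55 − 18·3
1 = −18·58 + 19·55
So 55·19 ≡ 1 (mod 58).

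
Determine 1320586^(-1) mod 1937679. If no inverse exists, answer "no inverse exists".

471928

gcd(1937679, 1320586) by repeated division:
1937679 = 1·1320586 + 617093
1320586 = 2·617093 + 86400
617093 = 7·86400 + 12293
86400 = 7·12293 + 349
12293 = 35·349 + 78
349 = 4·78 + 37
78 = 2·37 + 4
37 = 9·4 + 1
4 = 4·1 + 0
Since gcd(1320586, 1937679) = 1, back-substitute to write 1 as a combination:
1 = 37 − 9·4
1 = −9·78 + 19·37
1 = 19·349 − 85·78
1 = −85·12293 + 2994·349
1 = 2994·86400 − 21043·12293
1 = −21043·617093 + 150295·86400
1 = 150295·1320586 − 321633·617093
1 = −321633·1937679 + 471928·1320586
So 1320586·471928 ≡ 1 (mod 1937679).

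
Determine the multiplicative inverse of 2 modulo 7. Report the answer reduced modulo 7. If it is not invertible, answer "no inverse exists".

Apply the Euclidean algorithm to 7 and 2:
7 = 3*2 + 1
2 = 2*1 + 0
Since gcd(2, 7) = 1, back-substitute to write 1 as a combination:
1 = 7 − 3·2
Thus 2·(-3) ≡ 1 (mod 7); reducing, -3 mod 7 = 4.

4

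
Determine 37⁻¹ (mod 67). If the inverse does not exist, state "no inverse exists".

29

Extended Euclidean algorithm:
67 = 1*37 + 30
37 = 1*30 + 7
30 = 4*7 + 2
7 = 3*2 + 1
2 = 2*1 + 0
The gcd is 1. Working backward:
1 = 7 − 3·2
1 = −3·30 + 13·7
1 = 13·37 − 16·30
1 = −16·67 + 29·37
So 37·29 ≡ 1 (mod 67).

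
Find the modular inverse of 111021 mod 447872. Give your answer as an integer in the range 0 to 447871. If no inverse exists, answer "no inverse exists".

39845

Extended Euclidean algorithm:
447872 = 4*111021 + 3788
111021 = 29*3788 + 1169
3788 = 3*1169 + 281
1169 = 4*281 + 45
281 = 6*45 + 11
45 = 4*11 + 1
11 = 11*1 + 0
gcd = 1, so the inverse exists. Back-substitute:
1 = 45 − 4·11
1 = −4·281 + 25·45
1 = 25·1169 − 104·281
1 = −104·3788 + 337·1169
1 = 337·111021 − 9877·3788
1 = −9877·447872 + 39845·111021
So 111021·39845 ≡ 1 (mod 447872).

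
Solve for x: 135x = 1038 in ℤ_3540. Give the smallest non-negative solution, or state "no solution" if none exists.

gcd(135, 3540):
3540 = 26·135 + 30
135 = 4·30 + 15
30 = 2·15 + 0
gcd = 15, but 15 ∤ 1038, so the congruence has no solution.

no solution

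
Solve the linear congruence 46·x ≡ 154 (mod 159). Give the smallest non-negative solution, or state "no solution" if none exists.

31

First find gcd(46, 159):
159 = 3*46 + 21
46 = 2*21 + 4
21 = 5*4 + 1
4 = 4*1 + 0
gcd = 1, so a unique solution mod 159 exists.
Back-substitute for the Bézout coefficients:
1 = 21 − 5·4
1 = −5·46 + 11·21
1 = 11·159 − 38·46
So 46·(-38) ≡ 1 (mod 159), giving 46⁻¹ ≡ 121.
x ≡ 46⁻¹·154 ≡ 121·154 ≡ 31 (mod 159).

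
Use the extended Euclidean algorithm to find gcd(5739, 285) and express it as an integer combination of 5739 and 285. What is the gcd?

Apply Euclid's algorithm to 5739 and 285:
5739 = 20*285 + 39
285 = 7*39 + 12
39 = 3*12 + 3
12 = 4*3 + 0
gcd(5739, 285) = 3.
Back-substituting:
3 = 39 − 3·12
3 = −3·285 + 22·39
3 = 22·5739 − 443·285
So 3 = (22)·5739 + (-443)·285.

3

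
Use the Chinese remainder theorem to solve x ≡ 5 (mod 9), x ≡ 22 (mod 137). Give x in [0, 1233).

Write x = 5 + 9·k. Then 9·k ≡ 22 − 5 ≡ 17 (mod 137).
Need 9⁻¹ mod 137. Extended Euclid on (137, 9):
137 = 15·9 + 2
9 = 4·2 + 1
2 = 2·1 + 0
Back-substitute:
1 = 9 − 4·2
1 = −4·137 + 61·9
9⁻¹ ≡ 61 (mod 137), so k ≡ 61·17 ≡ 78 (mod 137).
x = 5 + 9·78 = 707.

707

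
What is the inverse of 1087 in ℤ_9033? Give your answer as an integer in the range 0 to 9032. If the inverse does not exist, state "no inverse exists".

Extended Euclidean algorithm:
9033 = 8*1087 + 337
1087 = 3*337 + 76
337 = 4*76 + 33
76 = 2*33 + 10
33 = 3*10 + 3
10 = 3*3 + 1
3 = 3*1 + 0
gcd = 1, so the inverse exists. Back-substitute:
1 = 10 − 3·3
1 = −3·33 + 10·10
1 = 10·76 − 23·33
1 = −23·337 + 102·76
1 = 102·1087 − 329·337
1 = −329·9033 + 2734·1087
So 1087·2734 ≡ 1 (mod 9033).

2734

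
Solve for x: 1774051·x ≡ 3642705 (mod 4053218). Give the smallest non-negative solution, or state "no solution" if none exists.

First find gcd(1774051, 4053218):
4053218 = 2·1774051 + 505116
1774051 = 3·505116 + 258703
505116 = 1·258703 + 246413
258703 = 1·246413 + 12290
246413 = 20·12290 + 613
12290 = 20·613 + 30
613 = 20·30 + 13
30 = 2·13 + 4
13 = 3·4 + 1
4 = 4·1 + 0
gcd = 1, so a unique solution mod 4053218 exists.
Back-substitute for the Bézout coefficients:
1 = 13 − 3·4
1 = −3·30 + 7·13
1 = 7·613 − 143·30
1 = −143·12290 + 2867·613
1 = 2867·246413 − 57483·12290
1 = −57483·258703 + 60350·246413
1 = 60350·505116 − 117833·258703
1 = −117833·1774051 + 413849·505116
1 = 413849·4053218 − 945531·1774051
So 1774051·(-945531) ≡ 1 (mod 4053218), giving 1774051⁻¹ ≡ 3107687.
x ≡ 1774051⁻¹·3642705 ≡ 3107687·3642705 ≡ 398851 (mod 4053218).

398851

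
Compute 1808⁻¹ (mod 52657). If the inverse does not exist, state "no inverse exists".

Extended Euclidean algorithm:
52657 = 29·1808 + 225
1808 = 8·225 + 8
225 = 28·8 + 1
8 = 8·1 + 0
gcd = 1, so the inverse exists. Back-substitute:
1 = 225 − 28·8
1 = −28·1808 + 225·225
1 = 225·52657 − 6553·1808
So 1808·(-6553) ≡ 1 (mod 52657), and -6553 ≡ 46104 (mod 52657).

46104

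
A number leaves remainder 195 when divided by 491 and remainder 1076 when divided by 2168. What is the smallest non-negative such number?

842260

Write x = 195 + 491·k. Then 491·k ≡ 1076 − 195 ≡ 881 (mod 2168).
Need 491⁻¹ mod 2168. Extended Euclid on (2168, 491):
2168 = 4×491 + 204
491 = 2×204 + 83
204 = 2×83 + 38
83 = 2×38 + 7
38 = 5×7 + 3
7 = 2×3 + 1
3 = 3×1 + 0
Back-substitute:
1 = 7 − 2·3
1 = −2·38 + 11·7
1 = 11·83 − 24·38
1 = −24·204 + 59·83
1 = 59·491 − 142·204
1 = −142·2168 + 627·491
491⁻¹ ≡ 627 (mod 2168), so k ≡ 627·881 ≡ 1715 (mod 2168).
x = 195 + 491·1715 = 842260.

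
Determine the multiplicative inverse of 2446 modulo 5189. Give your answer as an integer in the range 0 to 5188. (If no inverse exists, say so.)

2743

Extended Euclidean algorithm:
5189 = 2×2446 + 297
2446 = 8×297 + 70
297 = 4×70 + 17
70 = 4×17 + 2
17 = 8×2 + 1
2 = 2×1 + 0
Since gcd(2446, 5189) = 1, back-substitute to write 1 as a combination:
1 = 17 − 8·2
1 = −8·70 + 33·17
1 = 33·297 − 140·70
1 = −140·2446 + 1153·297
1 = 1153·5189 − 2446·2446
So 2446·(-2446) ≡ 1 (mod 5189), and -2446 ≡ 2743 (mod 5189).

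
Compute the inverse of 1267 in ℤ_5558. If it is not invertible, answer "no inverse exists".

no inverse exists

Compute gcd(1267, 5558):
5558 = 4×1267 + 490
1267 = 2×490 + 287
490 = 1×287 + 203
287 = 1×203 + 84
203 = 2×84 + 35
84 = 2×35 + 14
35 = 2×14 + 7
14 = 2×7 + 0
Since gcd = 7 > 1, 1267 is not a unit mod 5558.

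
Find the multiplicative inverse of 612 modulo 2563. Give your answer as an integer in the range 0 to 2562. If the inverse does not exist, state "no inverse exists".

gcd(2563, 612) by repeated division:
2563 = 4×612 + 115
612 = 5×115 + 37
115 = 3×37 + 4
37 = 9×4 + 1
4 = 4×1 + 0
Since gcd(612, 2563) = 1, back-substitute to write 1 as a combination:
1 = 37 − 9·4
1 = −9·115 + 28·37
1 = 28·612 − 149·115
1 = −149·2563 + 624·612
So 612·624 ≡ 1 (mod 2563).

624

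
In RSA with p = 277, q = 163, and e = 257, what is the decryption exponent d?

φ(n) = (p−1)(q−1) = 276·162 = 44712.
Need d with 257·d ≡ 1 (mod 44712). Apply the extended Euclidean algorithm:
44712 = 173*257 + 251
257 = 1*251 + 6
251 = 41*6 + 5
6 = 1*5 + 1
5 = 5*1 + 0
Back-substitute:
1 = 6 − 5
1 = −251 + 42·6
1 = 42·257 − 43·251
1 = −43·44712 + 7481·257
So 257·7481 ≡ 1 (mod 44712), hence d = 7481.

7481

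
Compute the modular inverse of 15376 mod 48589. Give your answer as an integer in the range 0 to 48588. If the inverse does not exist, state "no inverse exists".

2310

Extended Euclidean algorithm:
48589 = 3×15376 + 2461
15376 = 6×2461 + 610
2461 = 4×610 + 21
610 = 29×21 + 1
21 = 21×1 + 0
gcd = 1, so the inverse exists. Back-substitute:
1 = 610 − 29·21
1 = −29·2461 + 117·610
1 = 117·15376 − 731·2461
1 = −731·48589 + 2310·15376
So 15376·2310 ≡ 1 (mod 48589).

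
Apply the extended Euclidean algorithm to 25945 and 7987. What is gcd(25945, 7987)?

1

Repeated division:
25945 = 3×7987 + 1984
7987 = 4×1984 + 51
1984 = 38×51 + 46
51 = 1×46 + 5
46 = 9×5 + 1
5 = 5×1 + 0
gcd(25945, 7987) = 1.
Express as a combination:
1 = 46 − 9·5
1 = −9·51 + 10·46
1 = 10·1984 − 389·51
1 = −389·7987 + 1566·1984
1 = 1566·25945 − 5087·7987
So 1 = (1566)·25945 + (-5087)·7987.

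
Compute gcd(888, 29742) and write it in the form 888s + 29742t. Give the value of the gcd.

6

Apply Euclid's algorithm to 29742 and 888:
29742 = 33*888 + 438
888 = 2*438 + 12
438 = 36*12 + 6
12 = 2*6 + 0
gcd(888, 29742) = 6.
Working backward:
6 = 438 − 36·12
6 = −36·888 + 73·438
6 = 73·29742 − 2445·888
So 6 = (73)·29742 + (-2445)·888.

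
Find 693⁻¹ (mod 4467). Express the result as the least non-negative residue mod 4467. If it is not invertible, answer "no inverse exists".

no inverse exists

Euclidean algorithm on 4467, 693:
4467 = 6*693 + 309
693 = 2*309 + 75
309 = 4*75 + 9
75 = 8*9 + 3
9 = 3*3 + 0
The gcd is 3, not 1, hence no inverse exists.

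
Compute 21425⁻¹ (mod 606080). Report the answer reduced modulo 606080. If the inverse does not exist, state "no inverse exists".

Compute gcd(21425, 606080):
606080 = 28×21425 + 6180
21425 = 3×6180 + 2885
6180 = 2×2885 + 410
2885 = 7×410 + 15
410 = 27×15 + 5
15 = 3×5 + 0
gcd(21425, 606080) = 5 ≠ 1, so 21425 has no multiplicative inverse modulo 606080.

no inverse exists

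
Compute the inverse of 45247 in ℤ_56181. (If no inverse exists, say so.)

49414

Run Euclid on (56181, 45247):
56181 = 1·45247 + 10934
45247 = 4·10934 + 1511
10934 = 7·1511 + 357
1511 = 4·357 + 83
357 = 4·83 + 25
83 = 3·25 + 8
25 = 3·8 + 1
8 = 8·1 + 0
gcd = 1, so the inverse exists. Back-substitute:
1 = 25 − 3·8
1 = −3·83 + 10·25
1 = 10·357 − 43·83
1 = −43·1511 + 182·357
1 = 182·10934 − 1317·1511
1 = −1317·45247 + 5450·10934
1 = 5450·56181 − 6767·45247
So 45247·(-6767) ≡ 1 (mod 56181), and -6767 ≡ 49414 (mod 56181).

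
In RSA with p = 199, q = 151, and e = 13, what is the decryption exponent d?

18277

φ(n) = (p−1)(q−1) = 198·150 = 29700.
Need d with 13·d ≡ 1 (mod 29700). Apply the extended Euclidean algorithm:
29700 = 2284×13 + 8
13 = 1×8 + 5
8 = 1×5 + 3
5 = 1×3 + 2
3 = 1×2 + 1
2 = 2×1 + 0
Back-substitute:
1 = 3 − 2
1 = −5 + 2·3
1 = 2·8 − 3·5
1 = −3·13 + 5·8
1 = 5·29700 − 11423·13
So 13·(-11423) ≡ 1 (mod 29700), hence d ≡ -11423 ≡ 18277 (mod 29700).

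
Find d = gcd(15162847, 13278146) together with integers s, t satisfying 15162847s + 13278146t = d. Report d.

7

Repeated division:
15162847 = 1×13278146 + 1884701
13278146 = 7×1884701 + 85239
1884701 = 22×85239 + 9443
85239 = 9×9443 + 252
9443 = 37×252 + 119
252 = 2×119 + 14
119 = 8×14 + 7
14 = 2×7 + 0
gcd(15162847, 13278146) = 7.
Express as a combination:
7 = 119 − 8·14
7 = −8·252 + 17·119
7 = 17·9443 − 637·252
7 = −637·85239 + 5750·9443
7 = 5750·1884701 − 127137·85239
7 = −127137·13278146 + 895709·1884701
7 = 895709·15162847 − 1022846·13278146
So 7 = (895709)·15162847 + (-1022846)·13278146.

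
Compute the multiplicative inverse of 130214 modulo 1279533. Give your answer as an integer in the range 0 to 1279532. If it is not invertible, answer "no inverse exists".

Extended Euclidean algorithm:
1279533 = 9*130214 + 107607
130214 = 1*107607 + 22607
107607 = 4*22607 + 17179
22607 = 1*17179 + 5428
17179 = 3*5428 + 895
5428 = 6*895 + 58
895 = 15*58 + 25
58 = 2*25 + 8
25 = 3*8 + 1
8 = 8*1 + 0
Since gcd(130214, 1279533) = 1, back-substitute to write 1 as a combination:
1 = 25 − 3·8
1 = −3·58 + 7·25
1 = 7·895 − 108·58
1 = −108·5428 + 655·895
1 = 655·17179 − 2073·5428
1 = −2073·22607 + 2728·17179
1 = 2728·107607 − 12985·22607
1 = −12985·130214 + 15713·107607
1 = 15713·1279533 − 154402·130214
Thus 130214·(-154402) ≡ 1 (mod 1279533); reducing, -154402 mod 1279533 = 1125131.

1125131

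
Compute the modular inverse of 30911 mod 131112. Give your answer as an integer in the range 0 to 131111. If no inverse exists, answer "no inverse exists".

43031

Apply the Euclidean algorithm to 131112 and 30911:
131112 = 4*30911 + 7468
30911 = 4*7468 + 1039
7468 = 7*1039 + 195
1039 = 5*195 + 64
195 = 3*64 + 3
64 = 21*3 + 1
3 = 3*1 + 0
The gcd is 1. Working backward:
1 = 64 − 21·3
1 = −21·195 + 64·64
1 = 64·1039 − 341·195
1 = −341·7468 + 2451·1039
1 = 2451·30911 − 10145·7468
1 = −10145·131112 + 43031·30911
So 30911·43031 ≡ 1 (mod 131112).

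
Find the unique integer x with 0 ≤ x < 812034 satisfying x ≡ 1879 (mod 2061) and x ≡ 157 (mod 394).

150271

Write x = 1879 + 2061·k. Then 2061·k ≡ 157 − 1879 ≡ 248 (mod 394).
Need 2061⁻¹ mod 394. Extended Euclid on (394, 91):
394 = 4·91 + 30
91 = 3·30 + 1
30 = 30·1 + 0
Back-substitute:
1 = 91 − 3·30
1 = −3·394 + 13·91
2061⁻¹ ≡ 13 (mod 394), so k ≡ 13·248 ≡ 72 (mod 394).
x = 1879 + 2061·72 = 150271.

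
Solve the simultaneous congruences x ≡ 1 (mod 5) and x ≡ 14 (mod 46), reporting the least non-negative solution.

Write x = 1 + 5·k. Then 5·k ≡ 14 − 1 ≡ 13 (mod 46).
Need 5⁻¹ mod 46. Extended Euclid on (46, 5):
46 = 9*5 + 1
5 = 5*1 + 0
Back-substitute:
1 = 46 − 9·5
5⁻¹ ≡ 37 (mod 46), so k ≡ 37·13 ≡ 21 (mod 46).
x = 1 + 5·21 = 106.

106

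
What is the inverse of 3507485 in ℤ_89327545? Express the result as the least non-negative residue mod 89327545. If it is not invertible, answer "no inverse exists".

no inverse exists

Euclidean algorithm on 89327545, 3507485:
89327545 = 25·3507485 + 1640420
3507485 = 2·1640420 + 226645
1640420 = 7·226645 + 53905
226645 = 4·53905 + 11025
53905 = 4·11025 + 9805
11025 = 1·9805 + 1220
9805 = 8·1220 + 45
1220 = 27·45 + 5
45 = 9·5 + 0
The gcd is 5, not 1, hence no inverse exists.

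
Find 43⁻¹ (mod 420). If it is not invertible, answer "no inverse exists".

127

Extended Euclidean algorithm:
420 = 9×43 + 33
43 = 1×33 + 10
33 = 3×10 + 3
10 = 3×3 + 1
3 = 3×1 + 0
gcd = 1, so the inverse exists. Back-substitute:
1 = 10 − 3·3
1 = −3·33 + 10·10
1 = 10·43 − 13·33
1 = −13·420 + 127·43
So 43·127 ≡ 1 (mod 420).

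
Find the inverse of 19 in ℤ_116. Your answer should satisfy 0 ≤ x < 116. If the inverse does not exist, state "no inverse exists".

55

Apply the Euclidean algorithm to 116 and 19:
116 = 6*19 + 2
19 = 9*2 + 1
2 = 2*1 + 0
Since gcd(19, 116) = 1, back-substitute to write 1 as a combination:
1 = 19 − 9·2
1 = −9·116 + 55·19
So 19·55 ≡ 1 (mod 116).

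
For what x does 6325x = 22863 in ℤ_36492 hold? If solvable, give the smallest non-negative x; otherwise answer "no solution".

12183

First find gcd(6325, 36492):
36492 = 5*6325 + 4867
6325 = 1*4867 + 1458
4867 = 3*1458 + 493
1458 = 2*493 + 472
493 = 1*472 + 21
472 = 22*21 + 10
21 = 2*10 + 1
10 = 10*1 + 0
gcd = 1, so a unique solution mod 36492 exists.
Back-substitute for the Bézout coefficients:
1 = 21 − 2·10
1 = −2·472 + 45·21
1 = 45·493 − 47·472
1 = −47·1458 + 139·493
1 = 139·4867 − 464·1458
1 = −464·6325 + 603·4867
1 = 603·36492 − 3479·6325
So 6325·(-3479) ≡ 1 (mod 36492), giving 6325⁻¹ ≡ 33013.
x ≡ 6325⁻¹·22863 ≡ 33013·22863 ≡ 12183 (mod 36492).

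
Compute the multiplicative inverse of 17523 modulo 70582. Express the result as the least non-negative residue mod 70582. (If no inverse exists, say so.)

Extended Euclidean algorithm:
70582 = 4·17523 + 490
17523 = 35·490 + 373
490 = 1·373 + 117
373 = 3·117 + 22
117 = 5·22 + 7
22 = 3·7 + 1
7 = 7·1 + 0
The gcd is 1. Working backward:
1 = 22 − 3·7
1 = −3·117 + 16·22
1 = 16·373 − 51·117
1 = −51·490 + 67·373
1 = 67·17523 − 2396·490
1 = −2396·70582 + 9651·17523
So 17523·9651 ≡ 1 (mod 70582).

9651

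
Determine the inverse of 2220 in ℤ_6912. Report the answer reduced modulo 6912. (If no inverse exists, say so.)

Compute gcd(2220, 6912):
6912 = 3*2220 + 252
2220 = 8*252 + 204
252 = 1*204 + 48
204 = 4*48 + 12
48 = 4*12 + 0
gcd(2220, 6912) = 12 ≠ 1, so 2220 has no multiplicative inverse modulo 6912.

no inverse exists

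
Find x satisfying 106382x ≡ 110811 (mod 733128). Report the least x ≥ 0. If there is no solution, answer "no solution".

no solution

gcd(106382, 733128):
733128 = 6*106382 + 94836
106382 = 1*94836 + 11546
94836 = 8*11546 + 2468
11546 = 4*2468 + 1674
2468 = 1*1674 + 794
1674 = 2*794 + 86
794 = 9*86 + 20
86 = 4*20 + 6
20 = 3*6 + 2
6 = 3*2 + 0
gcd = 2, but 2 ∤ 110811, so the congruence has no solution.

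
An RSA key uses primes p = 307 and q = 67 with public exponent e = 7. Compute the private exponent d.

φ(n) = (p−1)(q−1) = 306·66 = 20196.
Need d with 7·d ≡ 1 (mod 20196). Apply the extended Euclidean algorithm:
20196 = 2885×7 + 1
7 = 7×1 + 0
Back-substitute:
1 = 20196 − 2885·7
So 7·(-2885) ≡ 1 (mod 20196), hence d ≡ -2885 ≡ 17311 (mod 20196).

17311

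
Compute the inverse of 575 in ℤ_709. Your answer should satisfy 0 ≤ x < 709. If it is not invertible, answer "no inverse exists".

Run Euclid on (709, 575):
709 = 1·575 + 134
575 = 4·134 + 39
134 = 3·39 + 17
39 = 2·17 + 5
17 = 3·5 + 2
5 = 2·2 + 1
2 = 2·1 + 0
The gcd is 1. Working backward:
1 = 5 − 2·2
1 = −2·17 + 7·5
1 = 7·39 − 16·17
1 = −16·134 + 55·39
1 = 55·575 − 236·134
1 = −236·709 + 291·575
So 575·291 ≡ 1 (mod 709).

291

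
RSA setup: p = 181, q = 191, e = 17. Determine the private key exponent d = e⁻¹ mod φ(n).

26153

φ(n) = (p−1)(q−1) = 180·190 = 34200.
Need d with 17·d ≡ 1 (mod 34200). Apply the extended Euclidean algorithm:
34200 = 2011·17 + 13
17 = 1·13 + 4
13 = 3·4 + 1
4 = 4·1 + 0
Back-substitute:
1 = 13 − 3·4
1 = −3·17 + 4·13
1 = 4·34200 − 8047·17
So 17·(-8047) ≡ 1 (mod 34200), hence d ≡ -8047 ≡ 26153 (mod 34200).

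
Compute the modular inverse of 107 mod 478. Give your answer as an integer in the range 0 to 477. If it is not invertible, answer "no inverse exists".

411

Apply the Euclidean algorithm to 478 and 107:
478 = 4·107 + 50
107 = 2·50 + 7
50 = 7·7 + 1
7 = 7·1 + 0
gcd = 1, so the inverse exists. Back-substitute:
1 = 50 − 7·7
1 = −7·107 + 15·50
1 = 15·478 − 67·107
Hence 107⁻¹ ≡ -67 ≡ 411 (mod 478).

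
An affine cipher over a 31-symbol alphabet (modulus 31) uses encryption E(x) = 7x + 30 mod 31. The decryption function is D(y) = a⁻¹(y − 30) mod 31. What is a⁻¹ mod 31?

9

Run Euclid on (31, 7):
31 = 4×7 + 3
7 = 2×3 + 1
3 = 3×1 + 0
Since gcd(7, 31) = 1, back-substitute to write 1 as a combination:
1 = 7 − 2·3
1 = −2·31 + 9·7
So 7·9 ≡ 1 (mod 31).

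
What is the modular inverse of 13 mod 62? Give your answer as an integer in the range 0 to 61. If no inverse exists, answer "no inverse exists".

43

Apply the Euclidean algorithm to 62 and 13:
62 = 4×13 + 10
13 = 1×10 + 3
10 = 3×3 + 1
3 = 3×1 + 0
gcd = 1, so the inverse exists. Back-substitute:
1 = 10 − 3·3
1 = −3·13 + 4·10
1 = 4·62 − 19·13
Hence 13⁻¹ ≡ -19 ≡ 43 (mod 62).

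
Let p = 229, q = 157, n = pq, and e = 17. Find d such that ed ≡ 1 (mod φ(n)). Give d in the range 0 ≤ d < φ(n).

φ(n) = (p−1)(q−1) = 228·156 = 35568.
Need d with 17·d ≡ 1 (mod 35568). Apply the extended Euclidean algorithm:
35568 = 2092·17 + 4
17 = 4·4 + 1
4 = 4·1 + 0
Back-substitute:
1 = 17 − 4·4
1 = −4·35568 + 8369·17
So 17·8369 ≡ 1 (mod 35568), hence d = 8369.

8369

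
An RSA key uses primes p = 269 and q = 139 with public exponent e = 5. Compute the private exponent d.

φ(n) = (p−1)(q−1) = 268·138 = 36984.
Need d with 5·d ≡ 1 (mod 36984). Apply the extended Euclidean algorithm:
36984 = 7396·5 + 4
5 = 1·4 + 1
4 = 4·1 + 0
Back-substitute:
1 = 5 − 4
1 = −36984 + 7397·5
So 5·7397 ≡ 1 (mod 36984), hence d = 7397.

7397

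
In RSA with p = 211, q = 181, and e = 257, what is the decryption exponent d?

φ(n) = (p−1)(q−1) = 210·180 = 37800.
Need d with 257·d ≡ 1 (mod 37800). Apply the extended Euclidean algorithm:
37800 = 147*257 + 21
257 = 12*21 + 5
21 = 4*5 + 1
5 = 5*1 + 0
Back-substitute:
1 = 21 − 4·5
1 = −4·257 + 49·21
1 = 49·37800 − 7207·257
So 257·(-7207) ≡ 1 (mod 37800), hence d ≡ -7207 ≡ 30593 (mod 37800).

30593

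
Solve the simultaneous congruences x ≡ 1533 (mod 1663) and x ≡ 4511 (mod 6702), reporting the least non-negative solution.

942791

Write x = 1533 + 1663·k. Then 1663·k ≡ 4511 − 1533 ≡ 2978 (mod 6702).
Need 1663⁻¹ mod 6702. Extended Euclid on (6702, 1663):
6702 = 4·1663 + 50
1663 = 33·50 + 13
50 = 3·13 + 11
13 = 1·11 + 2
11 = 5·2 + 1
2 = 2·1 + 0
Back-substitute:
1 = 11 − 5·2
1 = −5·13 + 6·11
1 = 6·50 − 23·13
1 = −23·1663 + 765·50
1 = 765·6702 − 3083·1663
1663⁻¹ ≡ 3619 (mod 6702), so k ≡ 3619·2978 ≡ 566 (mod 6702).
x = 1533 + 1663·566 = 942791.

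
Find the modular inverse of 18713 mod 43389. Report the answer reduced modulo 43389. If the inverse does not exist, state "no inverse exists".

36491

gcd(43389, 18713) by repeated division:
43389 = 2·18713 + 5963
18713 = 3·5963 + 824
5963 = 7·824 + 195
824 = 4·195 + 44
195 = 4·44 + 19
44 = 2·19 + 6
19 = 3·6 + 1
6 = 6·1 + 0
gcd = 1, so the inverse exists. Back-substitute:
1 = 19 − 3·6
1 = −3·44 + 7·19
1 = 7·195 − 31·44
1 = −31·824 + 131·195
1 = 131·5963 − 948·824
1 = −948·18713 + 2975·5963
1 = 2975·43389 − 6898·18713
Thus 18713·(-6898) ≡ 1 (mod 43389); reducing, -6898 mod 43389 = 36491.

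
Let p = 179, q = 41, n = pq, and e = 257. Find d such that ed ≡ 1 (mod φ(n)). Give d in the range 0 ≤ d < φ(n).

5153

φ(n) = (p−1)(q−1) = 178·40 = 7120.
Need d with 257·d ≡ 1 (mod 7120). Apply the extended Euclidean algorithm:
7120 = 27×257 + 181
257 = 1×181 + 76
181 = 2×76 + 29
76 = 2×29 + 18
29 = 1×18 + 11
18 = 1×11 + 7
11 = 1×7 + 4
7 = 1×4 + 3
4 = 1×3 + 1
3 = 3×1 + 0
Back-substitute:
1 = 4 − 3
1 = −7 + 2·4
1 = 2·11 − 3·7
1 = −3·18 + 5·11
1 = 5·29 − 8·18
1 = −8·76 + 21·29
1 = 21·181 − 50·76
1 = −50·257 + 71·181
1 = 71·7120 − 1967·257
So 257·(-1967) ≡ 1 (mod 7120), hence d ≡ -1967 ≡ 5153 (mod 7120).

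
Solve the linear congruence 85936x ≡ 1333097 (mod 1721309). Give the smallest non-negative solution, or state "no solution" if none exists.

144613

First find gcd(85936, 1721309):
1721309 = 20×85936 + 2589
85936 = 33×2589 + 499
2589 = 5×499 + 94
499 = 5×94 + 29
94 = 3×29 + 7
29 = 4×7 + 1
7 = 7×1 + 0
gcd = 1, so a unique solution mod 1721309 exists.
Back-substitute for the Bézout coefficients:
1 = 29 − 4·7
1 = −4·94 + 13·29
1 = 13·499 − 69·94
1 = −69·2589 + 358·499
1 = 358·85936 − 11883·2589
1 = −11883·1721309 + 238018·85936
So 85936·(238018) ≡ 1 (mod 1721309), giving 85936⁻¹ ≡ 238018.
x ≡ 85936⁻¹·1333097 ≡ 238018·1333097 ≡ 144613 (mod 1721309).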